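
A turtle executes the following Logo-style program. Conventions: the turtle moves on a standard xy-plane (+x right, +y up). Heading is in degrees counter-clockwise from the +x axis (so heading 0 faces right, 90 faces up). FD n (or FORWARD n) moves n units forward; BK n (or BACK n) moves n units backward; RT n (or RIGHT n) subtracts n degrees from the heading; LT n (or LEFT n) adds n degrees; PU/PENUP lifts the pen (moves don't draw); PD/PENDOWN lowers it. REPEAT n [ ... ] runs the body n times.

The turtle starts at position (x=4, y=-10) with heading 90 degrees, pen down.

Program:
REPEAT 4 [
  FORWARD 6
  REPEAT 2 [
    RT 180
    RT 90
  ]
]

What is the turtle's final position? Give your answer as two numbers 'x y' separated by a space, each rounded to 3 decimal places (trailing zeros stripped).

Answer: 4 -10

Derivation:
Executing turtle program step by step:
Start: pos=(4,-10), heading=90, pen down
REPEAT 4 [
  -- iteration 1/4 --
  FD 6: (4,-10) -> (4,-4) [heading=90, draw]
  REPEAT 2 [
    -- iteration 1/2 --
    RT 180: heading 90 -> 270
    RT 90: heading 270 -> 180
    -- iteration 2/2 --
    RT 180: heading 180 -> 0
    RT 90: heading 0 -> 270
  ]
  -- iteration 2/4 --
  FD 6: (4,-4) -> (4,-10) [heading=270, draw]
  REPEAT 2 [
    -- iteration 1/2 --
    RT 180: heading 270 -> 90
    RT 90: heading 90 -> 0
    -- iteration 2/2 --
    RT 180: heading 0 -> 180
    RT 90: heading 180 -> 90
  ]
  -- iteration 3/4 --
  FD 6: (4,-10) -> (4,-4) [heading=90, draw]
  REPEAT 2 [
    -- iteration 1/2 --
    RT 180: heading 90 -> 270
    RT 90: heading 270 -> 180
    -- iteration 2/2 --
    RT 180: heading 180 -> 0
    RT 90: heading 0 -> 270
  ]
  -- iteration 4/4 --
  FD 6: (4,-4) -> (4,-10) [heading=270, draw]
  REPEAT 2 [
    -- iteration 1/2 --
    RT 180: heading 270 -> 90
    RT 90: heading 90 -> 0
    -- iteration 2/2 --
    RT 180: heading 0 -> 180
    RT 90: heading 180 -> 90
  ]
]
Final: pos=(4,-10), heading=90, 4 segment(s) drawn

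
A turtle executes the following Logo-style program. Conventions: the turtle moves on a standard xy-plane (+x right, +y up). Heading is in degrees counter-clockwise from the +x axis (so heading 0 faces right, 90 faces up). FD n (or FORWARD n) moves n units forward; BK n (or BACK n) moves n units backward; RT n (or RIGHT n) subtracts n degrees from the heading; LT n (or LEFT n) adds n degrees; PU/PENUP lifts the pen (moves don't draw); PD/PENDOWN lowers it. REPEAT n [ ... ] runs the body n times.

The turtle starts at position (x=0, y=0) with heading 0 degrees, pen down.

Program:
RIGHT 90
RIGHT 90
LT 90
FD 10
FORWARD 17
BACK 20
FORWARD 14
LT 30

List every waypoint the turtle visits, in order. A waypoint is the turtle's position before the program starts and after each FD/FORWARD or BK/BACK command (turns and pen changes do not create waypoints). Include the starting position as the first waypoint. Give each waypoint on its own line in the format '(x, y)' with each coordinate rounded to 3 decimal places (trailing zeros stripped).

Executing turtle program step by step:
Start: pos=(0,0), heading=0, pen down
RT 90: heading 0 -> 270
RT 90: heading 270 -> 180
LT 90: heading 180 -> 270
FD 10: (0,0) -> (0,-10) [heading=270, draw]
FD 17: (0,-10) -> (0,-27) [heading=270, draw]
BK 20: (0,-27) -> (0,-7) [heading=270, draw]
FD 14: (0,-7) -> (0,-21) [heading=270, draw]
LT 30: heading 270 -> 300
Final: pos=(0,-21), heading=300, 4 segment(s) drawn
Waypoints (5 total):
(0, 0)
(0, -10)
(0, -27)
(0, -7)
(0, -21)

Answer: (0, 0)
(0, -10)
(0, -27)
(0, -7)
(0, -21)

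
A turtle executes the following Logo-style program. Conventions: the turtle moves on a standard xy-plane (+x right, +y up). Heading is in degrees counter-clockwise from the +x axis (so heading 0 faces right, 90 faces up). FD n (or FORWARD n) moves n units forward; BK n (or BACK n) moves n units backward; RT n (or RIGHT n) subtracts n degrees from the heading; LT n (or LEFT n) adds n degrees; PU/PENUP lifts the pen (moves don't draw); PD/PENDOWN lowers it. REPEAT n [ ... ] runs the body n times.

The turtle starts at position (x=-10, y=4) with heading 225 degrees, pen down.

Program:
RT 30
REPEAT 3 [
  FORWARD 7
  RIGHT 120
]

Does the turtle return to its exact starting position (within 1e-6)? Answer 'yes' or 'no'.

Answer: yes

Derivation:
Executing turtle program step by step:
Start: pos=(-10,4), heading=225, pen down
RT 30: heading 225 -> 195
REPEAT 3 [
  -- iteration 1/3 --
  FD 7: (-10,4) -> (-16.761,2.188) [heading=195, draw]
  RT 120: heading 195 -> 75
  -- iteration 2/3 --
  FD 7: (-16.761,2.188) -> (-14.95,8.95) [heading=75, draw]
  RT 120: heading 75 -> 315
  -- iteration 3/3 --
  FD 7: (-14.95,8.95) -> (-10,4) [heading=315, draw]
  RT 120: heading 315 -> 195
]
Final: pos=(-10,4), heading=195, 3 segment(s) drawn

Start position: (-10, 4)
Final position: (-10, 4)
Distance = 0; < 1e-6 -> CLOSED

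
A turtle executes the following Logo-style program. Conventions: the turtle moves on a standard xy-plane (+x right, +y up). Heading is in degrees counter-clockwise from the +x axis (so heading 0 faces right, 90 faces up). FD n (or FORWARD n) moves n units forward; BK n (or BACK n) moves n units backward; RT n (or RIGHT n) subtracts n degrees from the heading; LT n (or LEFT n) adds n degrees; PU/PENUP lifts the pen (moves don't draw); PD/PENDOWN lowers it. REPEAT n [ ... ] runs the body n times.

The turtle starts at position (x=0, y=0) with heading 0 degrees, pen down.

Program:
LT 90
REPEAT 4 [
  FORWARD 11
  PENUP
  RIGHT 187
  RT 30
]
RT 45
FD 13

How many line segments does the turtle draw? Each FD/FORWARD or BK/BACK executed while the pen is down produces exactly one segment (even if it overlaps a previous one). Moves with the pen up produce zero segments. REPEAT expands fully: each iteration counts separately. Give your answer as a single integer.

Answer: 1

Derivation:
Executing turtle program step by step:
Start: pos=(0,0), heading=0, pen down
LT 90: heading 0 -> 90
REPEAT 4 [
  -- iteration 1/4 --
  FD 11: (0,0) -> (0,11) [heading=90, draw]
  PU: pen up
  RT 187: heading 90 -> 263
  RT 30: heading 263 -> 233
  -- iteration 2/4 --
  FD 11: (0,11) -> (-6.62,2.215) [heading=233, move]
  PU: pen up
  RT 187: heading 233 -> 46
  RT 30: heading 46 -> 16
  -- iteration 3/4 --
  FD 11: (-6.62,2.215) -> (3.954,5.247) [heading=16, move]
  PU: pen up
  RT 187: heading 16 -> 189
  RT 30: heading 189 -> 159
  -- iteration 4/4 --
  FD 11: (3.954,5.247) -> (-6.315,9.189) [heading=159, move]
  PU: pen up
  RT 187: heading 159 -> 332
  RT 30: heading 332 -> 302
]
RT 45: heading 302 -> 257
FD 13: (-6.315,9.189) -> (-9.24,-3.478) [heading=257, move]
Final: pos=(-9.24,-3.478), heading=257, 1 segment(s) drawn
Segments drawn: 1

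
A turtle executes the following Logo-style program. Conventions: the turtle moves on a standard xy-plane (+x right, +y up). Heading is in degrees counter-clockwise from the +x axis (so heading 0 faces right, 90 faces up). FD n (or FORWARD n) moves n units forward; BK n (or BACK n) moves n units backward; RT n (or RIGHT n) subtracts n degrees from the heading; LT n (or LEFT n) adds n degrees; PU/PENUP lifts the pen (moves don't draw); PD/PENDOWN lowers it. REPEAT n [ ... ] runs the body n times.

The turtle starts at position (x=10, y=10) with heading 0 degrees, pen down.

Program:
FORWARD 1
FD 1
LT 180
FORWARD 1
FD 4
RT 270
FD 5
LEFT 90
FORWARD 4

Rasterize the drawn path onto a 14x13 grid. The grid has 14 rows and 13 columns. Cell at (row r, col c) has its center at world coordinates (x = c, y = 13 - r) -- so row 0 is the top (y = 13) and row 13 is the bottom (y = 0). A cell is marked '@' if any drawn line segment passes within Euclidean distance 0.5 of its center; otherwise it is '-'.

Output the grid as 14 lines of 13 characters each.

Segment 0: (10,10) -> (11,10)
Segment 1: (11,10) -> (12,10)
Segment 2: (12,10) -> (11,10)
Segment 3: (11,10) -> (7,10)
Segment 4: (7,10) -> (7,5)
Segment 5: (7,5) -> (11,5)

Answer: -------------
-------------
-------------
-------@@@@@@
-------@-----
-------@-----
-------@-----
-------@-----
-------@@@@@-
-------------
-------------
-------------
-------------
-------------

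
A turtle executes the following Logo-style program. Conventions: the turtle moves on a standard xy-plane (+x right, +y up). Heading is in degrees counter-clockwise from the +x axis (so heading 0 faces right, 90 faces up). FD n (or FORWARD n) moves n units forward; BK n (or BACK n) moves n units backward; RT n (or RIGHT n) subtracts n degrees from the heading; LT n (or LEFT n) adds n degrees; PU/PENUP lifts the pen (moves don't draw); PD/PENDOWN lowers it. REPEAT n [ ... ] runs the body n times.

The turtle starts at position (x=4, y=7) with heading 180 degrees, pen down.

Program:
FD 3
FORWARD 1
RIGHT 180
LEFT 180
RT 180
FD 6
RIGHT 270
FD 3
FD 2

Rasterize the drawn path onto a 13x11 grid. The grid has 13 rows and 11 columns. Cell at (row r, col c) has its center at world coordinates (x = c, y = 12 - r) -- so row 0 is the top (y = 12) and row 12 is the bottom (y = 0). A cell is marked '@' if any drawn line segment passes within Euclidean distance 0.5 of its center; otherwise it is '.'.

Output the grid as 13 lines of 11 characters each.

Segment 0: (4,7) -> (1,7)
Segment 1: (1,7) -> (0,7)
Segment 2: (0,7) -> (6,7)
Segment 3: (6,7) -> (6,10)
Segment 4: (6,10) -> (6,12)

Answer: ......@....
......@....
......@....
......@....
......@....
@@@@@@@....
...........
...........
...........
...........
...........
...........
...........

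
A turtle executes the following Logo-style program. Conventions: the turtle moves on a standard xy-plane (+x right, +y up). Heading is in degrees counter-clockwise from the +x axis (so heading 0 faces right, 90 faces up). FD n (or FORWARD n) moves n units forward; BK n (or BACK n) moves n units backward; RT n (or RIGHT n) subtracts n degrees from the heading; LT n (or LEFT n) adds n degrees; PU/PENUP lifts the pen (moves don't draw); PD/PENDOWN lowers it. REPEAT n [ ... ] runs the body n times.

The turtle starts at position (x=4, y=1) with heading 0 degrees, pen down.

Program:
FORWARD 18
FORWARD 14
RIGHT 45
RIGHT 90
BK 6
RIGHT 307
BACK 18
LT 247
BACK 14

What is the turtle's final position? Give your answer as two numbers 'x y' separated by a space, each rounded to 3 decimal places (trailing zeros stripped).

Answer: 51.26 19.444

Derivation:
Executing turtle program step by step:
Start: pos=(4,1), heading=0, pen down
FD 18: (4,1) -> (22,1) [heading=0, draw]
FD 14: (22,1) -> (36,1) [heading=0, draw]
RT 45: heading 0 -> 315
RT 90: heading 315 -> 225
BK 6: (36,1) -> (40.243,5.243) [heading=225, draw]
RT 307: heading 225 -> 278
BK 18: (40.243,5.243) -> (37.738,23.067) [heading=278, draw]
LT 247: heading 278 -> 165
BK 14: (37.738,23.067) -> (51.26,19.444) [heading=165, draw]
Final: pos=(51.26,19.444), heading=165, 5 segment(s) drawn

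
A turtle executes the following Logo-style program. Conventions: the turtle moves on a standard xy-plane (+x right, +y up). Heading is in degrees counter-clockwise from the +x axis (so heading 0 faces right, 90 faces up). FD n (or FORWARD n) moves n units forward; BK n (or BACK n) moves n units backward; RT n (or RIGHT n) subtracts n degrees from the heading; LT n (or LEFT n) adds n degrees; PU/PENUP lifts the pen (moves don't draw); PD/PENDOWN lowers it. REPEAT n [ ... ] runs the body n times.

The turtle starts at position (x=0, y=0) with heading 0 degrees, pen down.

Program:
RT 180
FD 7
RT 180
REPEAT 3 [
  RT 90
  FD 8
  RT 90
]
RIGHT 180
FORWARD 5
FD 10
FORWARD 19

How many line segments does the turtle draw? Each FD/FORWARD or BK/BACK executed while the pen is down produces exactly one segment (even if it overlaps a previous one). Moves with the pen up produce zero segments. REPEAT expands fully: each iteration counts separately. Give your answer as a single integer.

Answer: 7

Derivation:
Executing turtle program step by step:
Start: pos=(0,0), heading=0, pen down
RT 180: heading 0 -> 180
FD 7: (0,0) -> (-7,0) [heading=180, draw]
RT 180: heading 180 -> 0
REPEAT 3 [
  -- iteration 1/3 --
  RT 90: heading 0 -> 270
  FD 8: (-7,0) -> (-7,-8) [heading=270, draw]
  RT 90: heading 270 -> 180
  -- iteration 2/3 --
  RT 90: heading 180 -> 90
  FD 8: (-7,-8) -> (-7,0) [heading=90, draw]
  RT 90: heading 90 -> 0
  -- iteration 3/3 --
  RT 90: heading 0 -> 270
  FD 8: (-7,0) -> (-7,-8) [heading=270, draw]
  RT 90: heading 270 -> 180
]
RT 180: heading 180 -> 0
FD 5: (-7,-8) -> (-2,-8) [heading=0, draw]
FD 10: (-2,-8) -> (8,-8) [heading=0, draw]
FD 19: (8,-8) -> (27,-8) [heading=0, draw]
Final: pos=(27,-8), heading=0, 7 segment(s) drawn
Segments drawn: 7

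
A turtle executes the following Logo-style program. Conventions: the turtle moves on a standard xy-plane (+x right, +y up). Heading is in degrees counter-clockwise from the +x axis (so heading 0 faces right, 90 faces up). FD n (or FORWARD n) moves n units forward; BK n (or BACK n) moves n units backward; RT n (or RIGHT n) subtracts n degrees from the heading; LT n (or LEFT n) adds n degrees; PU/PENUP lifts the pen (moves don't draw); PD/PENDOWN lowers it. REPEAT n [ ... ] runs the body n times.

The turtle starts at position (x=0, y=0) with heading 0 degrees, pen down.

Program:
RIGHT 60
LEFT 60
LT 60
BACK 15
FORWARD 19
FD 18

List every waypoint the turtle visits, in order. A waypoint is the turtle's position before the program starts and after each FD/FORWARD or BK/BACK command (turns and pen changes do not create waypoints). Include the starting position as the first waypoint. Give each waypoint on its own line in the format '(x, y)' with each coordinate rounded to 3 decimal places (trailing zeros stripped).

Executing turtle program step by step:
Start: pos=(0,0), heading=0, pen down
RT 60: heading 0 -> 300
LT 60: heading 300 -> 0
LT 60: heading 0 -> 60
BK 15: (0,0) -> (-7.5,-12.99) [heading=60, draw]
FD 19: (-7.5,-12.99) -> (2,3.464) [heading=60, draw]
FD 18: (2,3.464) -> (11,19.053) [heading=60, draw]
Final: pos=(11,19.053), heading=60, 3 segment(s) drawn
Waypoints (4 total):
(0, 0)
(-7.5, -12.99)
(2, 3.464)
(11, 19.053)

Answer: (0, 0)
(-7.5, -12.99)
(2, 3.464)
(11, 19.053)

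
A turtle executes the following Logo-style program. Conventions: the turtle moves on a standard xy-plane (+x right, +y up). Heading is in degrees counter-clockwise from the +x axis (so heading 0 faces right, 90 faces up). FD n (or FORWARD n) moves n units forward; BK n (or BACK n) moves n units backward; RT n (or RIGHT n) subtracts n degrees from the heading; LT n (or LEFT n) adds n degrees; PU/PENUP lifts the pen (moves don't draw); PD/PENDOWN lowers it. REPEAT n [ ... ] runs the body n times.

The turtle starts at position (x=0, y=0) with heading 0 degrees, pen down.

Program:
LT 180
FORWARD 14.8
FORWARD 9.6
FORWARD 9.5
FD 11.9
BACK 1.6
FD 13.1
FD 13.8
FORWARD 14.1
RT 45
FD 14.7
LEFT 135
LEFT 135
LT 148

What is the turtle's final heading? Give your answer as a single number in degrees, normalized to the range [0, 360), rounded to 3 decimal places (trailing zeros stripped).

Answer: 193

Derivation:
Executing turtle program step by step:
Start: pos=(0,0), heading=0, pen down
LT 180: heading 0 -> 180
FD 14.8: (0,0) -> (-14.8,0) [heading=180, draw]
FD 9.6: (-14.8,0) -> (-24.4,0) [heading=180, draw]
FD 9.5: (-24.4,0) -> (-33.9,0) [heading=180, draw]
FD 11.9: (-33.9,0) -> (-45.8,0) [heading=180, draw]
BK 1.6: (-45.8,0) -> (-44.2,0) [heading=180, draw]
FD 13.1: (-44.2,0) -> (-57.3,0) [heading=180, draw]
FD 13.8: (-57.3,0) -> (-71.1,0) [heading=180, draw]
FD 14.1: (-71.1,0) -> (-85.2,0) [heading=180, draw]
RT 45: heading 180 -> 135
FD 14.7: (-85.2,0) -> (-95.594,10.394) [heading=135, draw]
LT 135: heading 135 -> 270
LT 135: heading 270 -> 45
LT 148: heading 45 -> 193
Final: pos=(-95.594,10.394), heading=193, 9 segment(s) drawn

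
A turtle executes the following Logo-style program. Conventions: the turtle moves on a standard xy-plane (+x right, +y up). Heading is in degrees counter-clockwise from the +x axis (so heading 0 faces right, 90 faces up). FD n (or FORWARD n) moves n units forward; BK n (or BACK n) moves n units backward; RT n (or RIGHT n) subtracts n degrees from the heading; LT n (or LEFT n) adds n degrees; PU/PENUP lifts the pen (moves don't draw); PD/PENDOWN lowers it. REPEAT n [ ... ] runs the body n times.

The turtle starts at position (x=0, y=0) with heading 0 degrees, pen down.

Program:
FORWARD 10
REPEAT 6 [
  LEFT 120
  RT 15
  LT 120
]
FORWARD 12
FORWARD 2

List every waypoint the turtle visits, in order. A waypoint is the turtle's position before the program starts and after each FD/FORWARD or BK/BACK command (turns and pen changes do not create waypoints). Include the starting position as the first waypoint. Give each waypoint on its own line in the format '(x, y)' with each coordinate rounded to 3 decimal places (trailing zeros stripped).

Executing turtle program step by step:
Start: pos=(0,0), heading=0, pen down
FD 10: (0,0) -> (10,0) [heading=0, draw]
REPEAT 6 [
  -- iteration 1/6 --
  LT 120: heading 0 -> 120
  RT 15: heading 120 -> 105
  LT 120: heading 105 -> 225
  -- iteration 2/6 --
  LT 120: heading 225 -> 345
  RT 15: heading 345 -> 330
  LT 120: heading 330 -> 90
  -- iteration 3/6 --
  LT 120: heading 90 -> 210
  RT 15: heading 210 -> 195
  LT 120: heading 195 -> 315
  -- iteration 4/6 --
  LT 120: heading 315 -> 75
  RT 15: heading 75 -> 60
  LT 120: heading 60 -> 180
  -- iteration 5/6 --
  LT 120: heading 180 -> 300
  RT 15: heading 300 -> 285
  LT 120: heading 285 -> 45
  -- iteration 6/6 --
  LT 120: heading 45 -> 165
  RT 15: heading 165 -> 150
  LT 120: heading 150 -> 270
]
FD 12: (10,0) -> (10,-12) [heading=270, draw]
FD 2: (10,-12) -> (10,-14) [heading=270, draw]
Final: pos=(10,-14), heading=270, 3 segment(s) drawn
Waypoints (4 total):
(0, 0)
(10, 0)
(10, -12)
(10, -14)

Answer: (0, 0)
(10, 0)
(10, -12)
(10, -14)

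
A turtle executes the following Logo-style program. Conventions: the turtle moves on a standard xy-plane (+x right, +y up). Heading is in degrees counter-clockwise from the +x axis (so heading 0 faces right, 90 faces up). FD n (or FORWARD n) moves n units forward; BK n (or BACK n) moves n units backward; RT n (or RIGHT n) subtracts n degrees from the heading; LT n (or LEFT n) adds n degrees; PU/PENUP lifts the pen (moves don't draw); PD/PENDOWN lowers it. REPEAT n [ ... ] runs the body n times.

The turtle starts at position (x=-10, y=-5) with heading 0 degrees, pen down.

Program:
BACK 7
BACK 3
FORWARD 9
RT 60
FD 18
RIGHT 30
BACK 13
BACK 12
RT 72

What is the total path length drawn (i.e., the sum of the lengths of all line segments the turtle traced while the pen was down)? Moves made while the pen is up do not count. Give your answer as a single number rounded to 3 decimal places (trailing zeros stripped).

Executing turtle program step by step:
Start: pos=(-10,-5), heading=0, pen down
BK 7: (-10,-5) -> (-17,-5) [heading=0, draw]
BK 3: (-17,-5) -> (-20,-5) [heading=0, draw]
FD 9: (-20,-5) -> (-11,-5) [heading=0, draw]
RT 60: heading 0 -> 300
FD 18: (-11,-5) -> (-2,-20.588) [heading=300, draw]
RT 30: heading 300 -> 270
BK 13: (-2,-20.588) -> (-2,-7.588) [heading=270, draw]
BK 12: (-2,-7.588) -> (-2,4.412) [heading=270, draw]
RT 72: heading 270 -> 198
Final: pos=(-2,4.412), heading=198, 6 segment(s) drawn

Segment lengths:
  seg 1: (-10,-5) -> (-17,-5), length = 7
  seg 2: (-17,-5) -> (-20,-5), length = 3
  seg 3: (-20,-5) -> (-11,-5), length = 9
  seg 4: (-11,-5) -> (-2,-20.588), length = 18
  seg 5: (-2,-20.588) -> (-2,-7.588), length = 13
  seg 6: (-2,-7.588) -> (-2,4.412), length = 12
Total = 62

Answer: 62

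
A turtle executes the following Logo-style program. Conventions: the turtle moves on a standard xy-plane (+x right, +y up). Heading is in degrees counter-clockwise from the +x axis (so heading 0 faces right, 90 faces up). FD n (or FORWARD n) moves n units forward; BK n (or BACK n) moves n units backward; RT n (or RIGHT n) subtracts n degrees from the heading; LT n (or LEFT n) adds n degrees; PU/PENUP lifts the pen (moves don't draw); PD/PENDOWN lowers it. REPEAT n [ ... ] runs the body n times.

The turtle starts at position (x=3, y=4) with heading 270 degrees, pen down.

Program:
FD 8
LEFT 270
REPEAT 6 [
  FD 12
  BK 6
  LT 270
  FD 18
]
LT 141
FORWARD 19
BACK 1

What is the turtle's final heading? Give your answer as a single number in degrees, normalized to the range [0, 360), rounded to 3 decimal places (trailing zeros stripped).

Executing turtle program step by step:
Start: pos=(3,4), heading=270, pen down
FD 8: (3,4) -> (3,-4) [heading=270, draw]
LT 270: heading 270 -> 180
REPEAT 6 [
  -- iteration 1/6 --
  FD 12: (3,-4) -> (-9,-4) [heading=180, draw]
  BK 6: (-9,-4) -> (-3,-4) [heading=180, draw]
  LT 270: heading 180 -> 90
  FD 18: (-3,-4) -> (-3,14) [heading=90, draw]
  -- iteration 2/6 --
  FD 12: (-3,14) -> (-3,26) [heading=90, draw]
  BK 6: (-3,26) -> (-3,20) [heading=90, draw]
  LT 270: heading 90 -> 0
  FD 18: (-3,20) -> (15,20) [heading=0, draw]
  -- iteration 3/6 --
  FD 12: (15,20) -> (27,20) [heading=0, draw]
  BK 6: (27,20) -> (21,20) [heading=0, draw]
  LT 270: heading 0 -> 270
  FD 18: (21,20) -> (21,2) [heading=270, draw]
  -- iteration 4/6 --
  FD 12: (21,2) -> (21,-10) [heading=270, draw]
  BK 6: (21,-10) -> (21,-4) [heading=270, draw]
  LT 270: heading 270 -> 180
  FD 18: (21,-4) -> (3,-4) [heading=180, draw]
  -- iteration 5/6 --
  FD 12: (3,-4) -> (-9,-4) [heading=180, draw]
  BK 6: (-9,-4) -> (-3,-4) [heading=180, draw]
  LT 270: heading 180 -> 90
  FD 18: (-3,-4) -> (-3,14) [heading=90, draw]
  -- iteration 6/6 --
  FD 12: (-3,14) -> (-3,26) [heading=90, draw]
  BK 6: (-3,26) -> (-3,20) [heading=90, draw]
  LT 270: heading 90 -> 0
  FD 18: (-3,20) -> (15,20) [heading=0, draw]
]
LT 141: heading 0 -> 141
FD 19: (15,20) -> (0.234,31.957) [heading=141, draw]
BK 1: (0.234,31.957) -> (1.011,31.328) [heading=141, draw]
Final: pos=(1.011,31.328), heading=141, 21 segment(s) drawn

Answer: 141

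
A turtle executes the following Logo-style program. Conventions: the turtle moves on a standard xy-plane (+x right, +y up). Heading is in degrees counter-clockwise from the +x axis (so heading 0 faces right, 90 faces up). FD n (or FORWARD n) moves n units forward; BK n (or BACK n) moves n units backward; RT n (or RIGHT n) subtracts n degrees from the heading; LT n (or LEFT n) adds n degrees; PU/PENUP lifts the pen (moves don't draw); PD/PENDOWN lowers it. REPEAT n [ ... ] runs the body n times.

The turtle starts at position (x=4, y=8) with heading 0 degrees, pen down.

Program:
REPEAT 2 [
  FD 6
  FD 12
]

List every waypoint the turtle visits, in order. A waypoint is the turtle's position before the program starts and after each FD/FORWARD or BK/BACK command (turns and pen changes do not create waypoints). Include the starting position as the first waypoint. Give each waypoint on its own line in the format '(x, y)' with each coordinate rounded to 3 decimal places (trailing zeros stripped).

Executing turtle program step by step:
Start: pos=(4,8), heading=0, pen down
REPEAT 2 [
  -- iteration 1/2 --
  FD 6: (4,8) -> (10,8) [heading=0, draw]
  FD 12: (10,8) -> (22,8) [heading=0, draw]
  -- iteration 2/2 --
  FD 6: (22,8) -> (28,8) [heading=0, draw]
  FD 12: (28,8) -> (40,8) [heading=0, draw]
]
Final: pos=(40,8), heading=0, 4 segment(s) drawn
Waypoints (5 total):
(4, 8)
(10, 8)
(22, 8)
(28, 8)
(40, 8)

Answer: (4, 8)
(10, 8)
(22, 8)
(28, 8)
(40, 8)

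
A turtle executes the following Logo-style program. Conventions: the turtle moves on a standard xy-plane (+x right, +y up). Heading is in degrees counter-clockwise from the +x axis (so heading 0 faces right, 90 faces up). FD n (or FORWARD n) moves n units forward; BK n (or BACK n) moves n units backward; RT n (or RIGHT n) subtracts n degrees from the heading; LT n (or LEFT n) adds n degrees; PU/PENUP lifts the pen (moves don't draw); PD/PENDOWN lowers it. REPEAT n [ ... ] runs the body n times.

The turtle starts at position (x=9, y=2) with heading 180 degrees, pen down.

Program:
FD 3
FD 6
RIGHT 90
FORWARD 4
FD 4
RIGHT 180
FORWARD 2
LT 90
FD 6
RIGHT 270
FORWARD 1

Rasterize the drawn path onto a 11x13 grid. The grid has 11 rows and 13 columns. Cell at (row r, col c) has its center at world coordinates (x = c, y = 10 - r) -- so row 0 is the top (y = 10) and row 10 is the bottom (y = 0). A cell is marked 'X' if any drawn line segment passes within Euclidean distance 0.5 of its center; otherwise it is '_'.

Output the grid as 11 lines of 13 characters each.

Answer: X____________
X_____X______
XXXXXXX______
X____________
X____________
X____________
X____________
X____________
XXXXXXXXXX___
_____________
_____________

Derivation:
Segment 0: (9,2) -> (6,2)
Segment 1: (6,2) -> (0,2)
Segment 2: (0,2) -> (0,6)
Segment 3: (0,6) -> (0,10)
Segment 4: (0,10) -> (0,8)
Segment 5: (0,8) -> (6,8)
Segment 6: (6,8) -> (6,9)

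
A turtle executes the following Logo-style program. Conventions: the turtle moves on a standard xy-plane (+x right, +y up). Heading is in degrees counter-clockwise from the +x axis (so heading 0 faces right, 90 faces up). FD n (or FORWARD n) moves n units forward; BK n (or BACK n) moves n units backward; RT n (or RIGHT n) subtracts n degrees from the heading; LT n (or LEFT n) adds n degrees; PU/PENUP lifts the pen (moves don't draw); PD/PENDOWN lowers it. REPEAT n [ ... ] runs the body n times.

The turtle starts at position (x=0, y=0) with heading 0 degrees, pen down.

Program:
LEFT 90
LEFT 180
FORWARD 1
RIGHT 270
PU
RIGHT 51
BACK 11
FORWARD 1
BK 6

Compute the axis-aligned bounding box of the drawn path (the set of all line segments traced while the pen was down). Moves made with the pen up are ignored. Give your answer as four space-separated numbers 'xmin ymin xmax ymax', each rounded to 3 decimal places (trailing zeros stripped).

Answer: 0 -1 0 0

Derivation:
Executing turtle program step by step:
Start: pos=(0,0), heading=0, pen down
LT 90: heading 0 -> 90
LT 180: heading 90 -> 270
FD 1: (0,0) -> (0,-1) [heading=270, draw]
RT 270: heading 270 -> 0
PU: pen up
RT 51: heading 0 -> 309
BK 11: (0,-1) -> (-6.923,7.549) [heading=309, move]
FD 1: (-6.923,7.549) -> (-6.293,6.771) [heading=309, move]
BK 6: (-6.293,6.771) -> (-10.069,11.434) [heading=309, move]
Final: pos=(-10.069,11.434), heading=309, 1 segment(s) drawn

Segment endpoints: x in {0, 0}, y in {-1, 0}
xmin=0, ymin=-1, xmax=0, ymax=0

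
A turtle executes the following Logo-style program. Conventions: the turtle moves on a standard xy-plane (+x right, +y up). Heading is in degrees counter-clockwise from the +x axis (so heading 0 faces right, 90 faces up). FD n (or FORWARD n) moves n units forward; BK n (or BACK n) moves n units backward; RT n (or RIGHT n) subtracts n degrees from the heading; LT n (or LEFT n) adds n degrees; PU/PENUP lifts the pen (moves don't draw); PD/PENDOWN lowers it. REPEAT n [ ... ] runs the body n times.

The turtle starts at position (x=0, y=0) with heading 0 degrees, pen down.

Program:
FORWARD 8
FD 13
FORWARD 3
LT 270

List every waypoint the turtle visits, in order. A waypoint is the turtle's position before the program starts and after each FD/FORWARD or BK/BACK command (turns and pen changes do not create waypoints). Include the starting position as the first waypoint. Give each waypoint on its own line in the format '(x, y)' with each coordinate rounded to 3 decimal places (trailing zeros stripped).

Answer: (0, 0)
(8, 0)
(21, 0)
(24, 0)

Derivation:
Executing turtle program step by step:
Start: pos=(0,0), heading=0, pen down
FD 8: (0,0) -> (8,0) [heading=0, draw]
FD 13: (8,0) -> (21,0) [heading=0, draw]
FD 3: (21,0) -> (24,0) [heading=0, draw]
LT 270: heading 0 -> 270
Final: pos=(24,0), heading=270, 3 segment(s) drawn
Waypoints (4 total):
(0, 0)
(8, 0)
(21, 0)
(24, 0)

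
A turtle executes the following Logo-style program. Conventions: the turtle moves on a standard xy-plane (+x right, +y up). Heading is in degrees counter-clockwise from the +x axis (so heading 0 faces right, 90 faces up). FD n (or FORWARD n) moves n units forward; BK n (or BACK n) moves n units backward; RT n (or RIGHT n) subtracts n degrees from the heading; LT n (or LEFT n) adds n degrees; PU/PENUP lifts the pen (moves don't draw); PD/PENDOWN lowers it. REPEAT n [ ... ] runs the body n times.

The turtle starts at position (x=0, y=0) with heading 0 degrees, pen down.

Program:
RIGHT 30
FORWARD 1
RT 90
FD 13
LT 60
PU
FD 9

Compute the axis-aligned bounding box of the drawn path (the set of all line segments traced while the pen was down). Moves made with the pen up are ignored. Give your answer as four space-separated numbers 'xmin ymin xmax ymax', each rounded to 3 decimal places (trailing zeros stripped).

Answer: -5.634 -11.758 0.866 0

Derivation:
Executing turtle program step by step:
Start: pos=(0,0), heading=0, pen down
RT 30: heading 0 -> 330
FD 1: (0,0) -> (0.866,-0.5) [heading=330, draw]
RT 90: heading 330 -> 240
FD 13: (0.866,-0.5) -> (-5.634,-11.758) [heading=240, draw]
LT 60: heading 240 -> 300
PU: pen up
FD 9: (-5.634,-11.758) -> (-1.134,-19.553) [heading=300, move]
Final: pos=(-1.134,-19.553), heading=300, 2 segment(s) drawn

Segment endpoints: x in {-5.634, 0, 0.866}, y in {-11.758, -0.5, 0}
xmin=-5.634, ymin=-11.758, xmax=0.866, ymax=0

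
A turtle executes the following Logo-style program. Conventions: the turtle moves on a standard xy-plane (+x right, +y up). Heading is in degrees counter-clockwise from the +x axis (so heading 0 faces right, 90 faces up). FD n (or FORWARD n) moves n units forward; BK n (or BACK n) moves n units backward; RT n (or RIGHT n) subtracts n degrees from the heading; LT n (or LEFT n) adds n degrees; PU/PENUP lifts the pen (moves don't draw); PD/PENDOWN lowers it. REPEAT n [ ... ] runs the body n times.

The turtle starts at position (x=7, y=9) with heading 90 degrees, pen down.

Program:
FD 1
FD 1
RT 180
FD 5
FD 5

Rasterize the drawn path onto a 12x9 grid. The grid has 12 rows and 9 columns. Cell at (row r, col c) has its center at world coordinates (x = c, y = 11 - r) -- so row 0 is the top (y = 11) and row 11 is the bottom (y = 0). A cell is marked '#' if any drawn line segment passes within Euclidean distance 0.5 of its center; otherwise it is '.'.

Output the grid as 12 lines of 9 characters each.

Answer: .......#.
.......#.
.......#.
.......#.
.......#.
.......#.
.......#.
.......#.
.......#.
.......#.
.......#.
.........

Derivation:
Segment 0: (7,9) -> (7,10)
Segment 1: (7,10) -> (7,11)
Segment 2: (7,11) -> (7,6)
Segment 3: (7,6) -> (7,1)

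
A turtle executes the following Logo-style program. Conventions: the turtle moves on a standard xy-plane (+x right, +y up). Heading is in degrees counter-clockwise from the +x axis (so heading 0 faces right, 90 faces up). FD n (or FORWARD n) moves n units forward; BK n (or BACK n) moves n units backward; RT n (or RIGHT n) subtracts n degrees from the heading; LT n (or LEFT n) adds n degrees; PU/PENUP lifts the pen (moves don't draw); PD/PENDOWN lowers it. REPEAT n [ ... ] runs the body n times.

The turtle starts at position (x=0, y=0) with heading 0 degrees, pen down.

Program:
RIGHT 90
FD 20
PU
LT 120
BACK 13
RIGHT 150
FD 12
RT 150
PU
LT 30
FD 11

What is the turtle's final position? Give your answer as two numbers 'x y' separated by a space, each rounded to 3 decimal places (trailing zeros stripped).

Executing turtle program step by step:
Start: pos=(0,0), heading=0, pen down
RT 90: heading 0 -> 270
FD 20: (0,0) -> (0,-20) [heading=270, draw]
PU: pen up
LT 120: heading 270 -> 30
BK 13: (0,-20) -> (-11.258,-26.5) [heading=30, move]
RT 150: heading 30 -> 240
FD 12: (-11.258,-26.5) -> (-17.258,-36.892) [heading=240, move]
RT 150: heading 240 -> 90
PU: pen up
LT 30: heading 90 -> 120
FD 11: (-17.258,-36.892) -> (-22.758,-27.366) [heading=120, move]
Final: pos=(-22.758,-27.366), heading=120, 1 segment(s) drawn

Answer: -22.758 -27.366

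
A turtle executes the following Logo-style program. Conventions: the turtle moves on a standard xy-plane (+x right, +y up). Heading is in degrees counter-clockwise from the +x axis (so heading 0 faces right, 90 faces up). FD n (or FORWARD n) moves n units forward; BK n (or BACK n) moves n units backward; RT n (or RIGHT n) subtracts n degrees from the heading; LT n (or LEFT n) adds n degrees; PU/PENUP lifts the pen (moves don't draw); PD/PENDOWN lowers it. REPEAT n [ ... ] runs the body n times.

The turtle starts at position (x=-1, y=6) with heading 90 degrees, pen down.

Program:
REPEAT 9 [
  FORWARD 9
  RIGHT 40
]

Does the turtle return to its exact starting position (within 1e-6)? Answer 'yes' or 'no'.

Executing turtle program step by step:
Start: pos=(-1,6), heading=90, pen down
REPEAT 9 [
  -- iteration 1/9 --
  FD 9: (-1,6) -> (-1,15) [heading=90, draw]
  RT 40: heading 90 -> 50
  -- iteration 2/9 --
  FD 9: (-1,15) -> (4.785,21.894) [heading=50, draw]
  RT 40: heading 50 -> 10
  -- iteration 3/9 --
  FD 9: (4.785,21.894) -> (13.648,23.457) [heading=10, draw]
  RT 40: heading 10 -> 330
  -- iteration 4/9 --
  FD 9: (13.648,23.457) -> (21.443,18.957) [heading=330, draw]
  RT 40: heading 330 -> 290
  -- iteration 5/9 --
  FD 9: (21.443,18.957) -> (24.521,10.5) [heading=290, draw]
  RT 40: heading 290 -> 250
  -- iteration 6/9 --
  FD 9: (24.521,10.5) -> (21.443,2.043) [heading=250, draw]
  RT 40: heading 250 -> 210
  -- iteration 7/9 --
  FD 9: (21.443,2.043) -> (13.648,-2.457) [heading=210, draw]
  RT 40: heading 210 -> 170
  -- iteration 8/9 --
  FD 9: (13.648,-2.457) -> (4.785,-0.894) [heading=170, draw]
  RT 40: heading 170 -> 130
  -- iteration 9/9 --
  FD 9: (4.785,-0.894) -> (-1,6) [heading=130, draw]
  RT 40: heading 130 -> 90
]
Final: pos=(-1,6), heading=90, 9 segment(s) drawn

Start position: (-1, 6)
Final position: (-1, 6)
Distance = 0; < 1e-6 -> CLOSED

Answer: yes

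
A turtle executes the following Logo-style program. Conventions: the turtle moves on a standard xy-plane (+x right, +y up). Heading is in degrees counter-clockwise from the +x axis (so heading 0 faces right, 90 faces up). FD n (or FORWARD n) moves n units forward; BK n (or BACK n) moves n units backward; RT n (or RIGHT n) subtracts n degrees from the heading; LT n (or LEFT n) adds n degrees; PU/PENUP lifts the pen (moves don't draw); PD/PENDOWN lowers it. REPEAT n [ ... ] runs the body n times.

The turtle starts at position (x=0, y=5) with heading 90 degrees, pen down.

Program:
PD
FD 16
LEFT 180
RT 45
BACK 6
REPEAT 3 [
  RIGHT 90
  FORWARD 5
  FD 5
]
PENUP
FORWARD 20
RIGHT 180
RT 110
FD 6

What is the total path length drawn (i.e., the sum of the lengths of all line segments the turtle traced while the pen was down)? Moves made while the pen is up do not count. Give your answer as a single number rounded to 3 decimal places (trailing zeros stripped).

Executing turtle program step by step:
Start: pos=(0,5), heading=90, pen down
PD: pen down
FD 16: (0,5) -> (0,21) [heading=90, draw]
LT 180: heading 90 -> 270
RT 45: heading 270 -> 225
BK 6: (0,21) -> (4.243,25.243) [heading=225, draw]
REPEAT 3 [
  -- iteration 1/3 --
  RT 90: heading 225 -> 135
  FD 5: (4.243,25.243) -> (0.707,28.778) [heading=135, draw]
  FD 5: (0.707,28.778) -> (-2.828,32.314) [heading=135, draw]
  -- iteration 2/3 --
  RT 90: heading 135 -> 45
  FD 5: (-2.828,32.314) -> (0.707,35.849) [heading=45, draw]
  FD 5: (0.707,35.849) -> (4.243,39.385) [heading=45, draw]
  -- iteration 3/3 --
  RT 90: heading 45 -> 315
  FD 5: (4.243,39.385) -> (7.778,35.849) [heading=315, draw]
  FD 5: (7.778,35.849) -> (11.314,32.314) [heading=315, draw]
]
PU: pen up
FD 20: (11.314,32.314) -> (25.456,18.172) [heading=315, move]
RT 180: heading 315 -> 135
RT 110: heading 135 -> 25
FD 6: (25.456,18.172) -> (30.894,20.707) [heading=25, move]
Final: pos=(30.894,20.707), heading=25, 8 segment(s) drawn

Segment lengths:
  seg 1: (0,5) -> (0,21), length = 16
  seg 2: (0,21) -> (4.243,25.243), length = 6
  seg 3: (4.243,25.243) -> (0.707,28.778), length = 5
  seg 4: (0.707,28.778) -> (-2.828,32.314), length = 5
  seg 5: (-2.828,32.314) -> (0.707,35.849), length = 5
  seg 6: (0.707,35.849) -> (4.243,39.385), length = 5
  seg 7: (4.243,39.385) -> (7.778,35.849), length = 5
  seg 8: (7.778,35.849) -> (11.314,32.314), length = 5
Total = 52

Answer: 52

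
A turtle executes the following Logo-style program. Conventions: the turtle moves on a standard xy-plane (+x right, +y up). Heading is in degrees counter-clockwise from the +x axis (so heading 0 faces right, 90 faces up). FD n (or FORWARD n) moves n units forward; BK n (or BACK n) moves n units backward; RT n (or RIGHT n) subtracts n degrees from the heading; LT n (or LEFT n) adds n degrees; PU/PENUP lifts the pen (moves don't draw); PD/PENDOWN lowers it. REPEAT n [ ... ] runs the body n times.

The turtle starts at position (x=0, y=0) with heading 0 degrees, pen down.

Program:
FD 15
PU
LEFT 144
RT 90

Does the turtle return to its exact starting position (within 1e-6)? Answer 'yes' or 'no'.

Answer: no

Derivation:
Executing turtle program step by step:
Start: pos=(0,0), heading=0, pen down
FD 15: (0,0) -> (15,0) [heading=0, draw]
PU: pen up
LT 144: heading 0 -> 144
RT 90: heading 144 -> 54
Final: pos=(15,0), heading=54, 1 segment(s) drawn

Start position: (0, 0)
Final position: (15, 0)
Distance = 15; >= 1e-6 -> NOT closed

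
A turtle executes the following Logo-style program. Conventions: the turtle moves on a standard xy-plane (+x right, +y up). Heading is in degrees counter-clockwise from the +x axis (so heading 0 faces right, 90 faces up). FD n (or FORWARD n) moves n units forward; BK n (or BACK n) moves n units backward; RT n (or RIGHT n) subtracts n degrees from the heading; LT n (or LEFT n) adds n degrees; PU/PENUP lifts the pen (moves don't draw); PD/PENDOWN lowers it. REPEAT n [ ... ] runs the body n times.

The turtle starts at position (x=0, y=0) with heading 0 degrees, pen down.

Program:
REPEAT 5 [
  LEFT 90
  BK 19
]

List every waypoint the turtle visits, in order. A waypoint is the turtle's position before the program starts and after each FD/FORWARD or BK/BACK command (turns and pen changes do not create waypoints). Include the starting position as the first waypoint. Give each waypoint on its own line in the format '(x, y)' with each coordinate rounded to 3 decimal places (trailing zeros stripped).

Answer: (0, 0)
(0, -19)
(19, -19)
(19, 0)
(0, 0)
(0, -19)

Derivation:
Executing turtle program step by step:
Start: pos=(0,0), heading=0, pen down
REPEAT 5 [
  -- iteration 1/5 --
  LT 90: heading 0 -> 90
  BK 19: (0,0) -> (0,-19) [heading=90, draw]
  -- iteration 2/5 --
  LT 90: heading 90 -> 180
  BK 19: (0,-19) -> (19,-19) [heading=180, draw]
  -- iteration 3/5 --
  LT 90: heading 180 -> 270
  BK 19: (19,-19) -> (19,0) [heading=270, draw]
  -- iteration 4/5 --
  LT 90: heading 270 -> 0
  BK 19: (19,0) -> (0,0) [heading=0, draw]
  -- iteration 5/5 --
  LT 90: heading 0 -> 90
  BK 19: (0,0) -> (0,-19) [heading=90, draw]
]
Final: pos=(0,-19), heading=90, 5 segment(s) drawn
Waypoints (6 total):
(0, 0)
(0, -19)
(19, -19)
(19, 0)
(0, 0)
(0, -19)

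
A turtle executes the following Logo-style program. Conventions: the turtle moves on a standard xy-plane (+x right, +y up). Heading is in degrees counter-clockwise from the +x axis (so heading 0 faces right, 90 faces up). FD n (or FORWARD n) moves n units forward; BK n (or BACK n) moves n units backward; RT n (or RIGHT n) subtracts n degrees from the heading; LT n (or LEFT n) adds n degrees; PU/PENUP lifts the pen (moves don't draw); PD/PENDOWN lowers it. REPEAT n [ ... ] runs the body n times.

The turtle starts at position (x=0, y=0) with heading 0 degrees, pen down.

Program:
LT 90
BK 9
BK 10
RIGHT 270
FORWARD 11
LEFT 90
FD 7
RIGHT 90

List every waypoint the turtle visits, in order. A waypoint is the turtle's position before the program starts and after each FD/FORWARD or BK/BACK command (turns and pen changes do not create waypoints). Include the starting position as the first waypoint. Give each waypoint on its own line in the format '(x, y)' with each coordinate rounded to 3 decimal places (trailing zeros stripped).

Answer: (0, 0)
(0, -9)
(0, -19)
(-11, -19)
(-11, -26)

Derivation:
Executing turtle program step by step:
Start: pos=(0,0), heading=0, pen down
LT 90: heading 0 -> 90
BK 9: (0,0) -> (0,-9) [heading=90, draw]
BK 10: (0,-9) -> (0,-19) [heading=90, draw]
RT 270: heading 90 -> 180
FD 11: (0,-19) -> (-11,-19) [heading=180, draw]
LT 90: heading 180 -> 270
FD 7: (-11,-19) -> (-11,-26) [heading=270, draw]
RT 90: heading 270 -> 180
Final: pos=(-11,-26), heading=180, 4 segment(s) drawn
Waypoints (5 total):
(0, 0)
(0, -9)
(0, -19)
(-11, -19)
(-11, -26)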